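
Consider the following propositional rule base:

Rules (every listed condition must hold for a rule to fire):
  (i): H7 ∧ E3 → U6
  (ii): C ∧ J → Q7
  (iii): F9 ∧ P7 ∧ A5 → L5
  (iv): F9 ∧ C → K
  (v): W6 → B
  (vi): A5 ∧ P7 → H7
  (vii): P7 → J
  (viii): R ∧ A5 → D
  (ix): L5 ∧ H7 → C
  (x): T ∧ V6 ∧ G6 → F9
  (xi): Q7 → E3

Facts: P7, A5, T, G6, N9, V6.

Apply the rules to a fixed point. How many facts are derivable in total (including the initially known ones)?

15

Round 1 fires (vi), (vii), (x), giving H7, J, F9.
Round 2 fires (iii), giving L5.
Round 3 fires (ix), giving C.
Round 4 fires (ii), (iv), giving Q7, K.
Round 5 fires (xi), giving E3.
Round 6 fires (i), giving U6.
Closure: {A5, C, E3, F9, G6, H7, J, K, L5, N9, P7, Q7, T, U6, V6} — 15 facts.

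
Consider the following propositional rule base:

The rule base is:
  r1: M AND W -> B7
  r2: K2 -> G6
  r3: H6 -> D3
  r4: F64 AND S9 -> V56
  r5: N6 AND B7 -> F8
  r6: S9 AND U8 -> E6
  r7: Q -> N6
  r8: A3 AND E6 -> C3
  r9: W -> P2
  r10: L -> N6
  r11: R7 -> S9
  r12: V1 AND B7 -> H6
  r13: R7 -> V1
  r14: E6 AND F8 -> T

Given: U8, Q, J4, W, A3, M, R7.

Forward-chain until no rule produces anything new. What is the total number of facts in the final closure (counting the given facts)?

Round 1: r1 [M AND W -> B7]; r7 [Q -> N6]; r9 [W -> P2]; r11 [R7 -> S9]; r13 [R7 -> V1]. New: B7, N6, P2, S9, V1.
Round 2: r5 [N6 AND B7 -> F8]; r6 [S9 AND U8 -> E6]; r12 [V1 AND B7 -> H6]. New: F8, E6, H6.
Round 3: r3 [H6 -> D3]; r8 [A3 AND E6 -> C3]; r14 [E6 AND F8 -> T]. New: D3, C3, T.
Closure: {A3, B7, C3, D3, E6, F8, H6, J4, M, N6, P2, Q, R7, S9, T, U8, V1, W} — 18 facts.

18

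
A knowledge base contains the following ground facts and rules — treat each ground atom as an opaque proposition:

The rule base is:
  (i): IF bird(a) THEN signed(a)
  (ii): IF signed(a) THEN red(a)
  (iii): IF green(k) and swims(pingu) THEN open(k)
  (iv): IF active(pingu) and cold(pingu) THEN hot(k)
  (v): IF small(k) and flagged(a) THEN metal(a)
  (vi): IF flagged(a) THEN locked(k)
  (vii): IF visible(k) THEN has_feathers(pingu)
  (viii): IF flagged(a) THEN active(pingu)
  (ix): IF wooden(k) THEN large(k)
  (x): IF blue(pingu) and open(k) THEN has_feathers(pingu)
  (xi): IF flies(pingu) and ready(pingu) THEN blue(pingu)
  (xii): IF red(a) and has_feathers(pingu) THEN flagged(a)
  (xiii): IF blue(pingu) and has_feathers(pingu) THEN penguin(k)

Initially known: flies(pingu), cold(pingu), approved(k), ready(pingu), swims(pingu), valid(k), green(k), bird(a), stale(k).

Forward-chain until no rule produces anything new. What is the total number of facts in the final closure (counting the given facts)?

Round 1: (i) [IF bird(a) THEN signed(a)]; (iii) [IF green(k) and swims(pingu) THEN open(k)]; (xi) [IF flies(pingu) and ready(pingu) THEN blue(pingu)]. Adds signed(a), open(k), blue(pingu).
Round 2: (ii) [IF signed(a) THEN red(a)]; (x) [IF blue(pingu) and open(k) THEN has_feathers(pingu)]. Adds red(a), has_feathers(pingu).
Round 3: (xii) [IF red(a) and has_feathers(pingu) THEN flagged(a)]; (xiii) [IF blue(pingu) and has_feathers(pingu) THEN penguin(k)]. Adds flagged(a), penguin(k).
Round 4: (vi) [IF flagged(a) THEN locked(k)]; (viii) [IF flagged(a) THEN active(pingu)]. Adds locked(k), active(pingu).
Round 5: (iv) [IF active(pingu) and cold(pingu) THEN hot(k)]. Adds hot(k).
Closure: {active(pingu), approved(k), bird(a), blue(pingu), cold(pingu), flagged(a), flies(pingu), green(k), has_feathers(pingu), hot(k), locked(k), open(k), penguin(k), ready(pingu), red(a), signed(a), stale(k), swims(pingu), valid(k)} — 19 facts.

19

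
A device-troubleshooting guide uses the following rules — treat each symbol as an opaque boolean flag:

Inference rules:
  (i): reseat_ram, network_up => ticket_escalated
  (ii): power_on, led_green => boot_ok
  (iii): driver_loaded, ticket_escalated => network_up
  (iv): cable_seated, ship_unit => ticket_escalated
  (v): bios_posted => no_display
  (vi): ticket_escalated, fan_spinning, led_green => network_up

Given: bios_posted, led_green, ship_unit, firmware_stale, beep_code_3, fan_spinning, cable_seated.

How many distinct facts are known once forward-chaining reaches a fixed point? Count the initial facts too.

Round 1: (iv) [cable_seated, ship_unit => ticket_escalated]; (v) [bios_posted => no_display]. New: ticket_escalated, no_display.
Round 2: (vi) [ticket_escalated, fan_spinning, led_green => network_up]. New: network_up.
Closure: {beep_code_3, bios_posted, cable_seated, fan_spinning, firmware_stale, led_green, network_up, no_display, ship_unit, ticket_escalated} — 10 facts.

10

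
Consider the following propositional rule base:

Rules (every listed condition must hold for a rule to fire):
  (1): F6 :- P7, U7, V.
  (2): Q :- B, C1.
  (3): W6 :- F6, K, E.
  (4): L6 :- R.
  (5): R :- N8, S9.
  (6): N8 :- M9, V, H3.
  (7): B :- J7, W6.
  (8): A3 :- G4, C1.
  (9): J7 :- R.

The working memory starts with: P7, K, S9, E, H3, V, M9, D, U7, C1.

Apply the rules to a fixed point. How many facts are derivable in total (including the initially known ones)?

18

Round 1: (1) [F6 :- P7, U7, V.]; (6) [N8 :- M9, V, H3.]. New: F6, N8.
Round 2: (3) [W6 :- F6, K, E.]; (5) [R :- N8, S9.]. New: W6, R.
Round 3: (4) [L6 :- R.]; (9) [J7 :- R.]. New: L6, J7.
Round 4: (7) [B :- J7, W6.]. New: B.
Round 5: (2) [Q :- B, C1.]. New: Q.
Closure: {B, C1, D, E, F6, H3, J7, K, L6, M9, N8, P7, Q, R, S9, U7, V, W6} — 18 facts.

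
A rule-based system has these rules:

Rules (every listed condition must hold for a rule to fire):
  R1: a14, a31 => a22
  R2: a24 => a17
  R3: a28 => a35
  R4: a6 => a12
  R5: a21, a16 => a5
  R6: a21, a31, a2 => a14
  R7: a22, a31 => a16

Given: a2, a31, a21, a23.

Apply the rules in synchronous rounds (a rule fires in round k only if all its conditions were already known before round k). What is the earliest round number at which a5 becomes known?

[1] R6 [a21, a31, a2 => a14]. ⇒ new: a14.
[2] R1 [a14, a31 => a22]. ⇒ new: a22.
[3] R7 [a22, a31 => a16]. ⇒ new: a16.
[4] R5 [a21, a16 => a5]. ⇒ new: a5.
a5 first appears in round 4.

4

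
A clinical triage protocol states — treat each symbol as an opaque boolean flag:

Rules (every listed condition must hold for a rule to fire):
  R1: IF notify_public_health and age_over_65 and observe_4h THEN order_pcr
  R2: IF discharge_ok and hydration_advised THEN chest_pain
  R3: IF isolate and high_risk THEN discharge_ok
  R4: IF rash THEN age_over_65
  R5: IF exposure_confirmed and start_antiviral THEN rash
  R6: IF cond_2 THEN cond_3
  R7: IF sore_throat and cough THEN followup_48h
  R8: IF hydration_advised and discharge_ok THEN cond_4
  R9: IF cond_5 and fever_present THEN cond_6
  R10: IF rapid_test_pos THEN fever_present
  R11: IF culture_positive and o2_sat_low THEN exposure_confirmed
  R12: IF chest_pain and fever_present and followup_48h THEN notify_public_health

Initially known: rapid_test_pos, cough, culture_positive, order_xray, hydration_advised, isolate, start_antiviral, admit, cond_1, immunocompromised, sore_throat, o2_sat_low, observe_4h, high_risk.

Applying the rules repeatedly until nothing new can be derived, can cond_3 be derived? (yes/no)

Round 1: R3 [IF isolate and high_risk THEN discharge_ok]; R7 [IF sore_throat and cough THEN followup_48h]; R10 [IF rapid_test_pos THEN fever_present]; R11 [IF culture_positive and o2_sat_low THEN exposure_confirmed]. New: discharge_ok, followup_48h, fever_present, exposure_confirmed.
Round 2: R2 [IF discharge_ok and hydration_advised THEN chest_pain]; R5 [IF exposure_confirmed and start_antiviral THEN rash]; R8 [IF hydration_advised and discharge_ok THEN cond_4]. New: chest_pain, rash, cond_4.
Round 3: R4 [IF rash THEN age_over_65]; R12 [IF chest_pain and fever_present and followup_48h THEN notify_public_health]. New: age_over_65, notify_public_health.
Round 4: R1 [IF notify_public_health and age_over_65 and observe_4h THEN order_pcr]. New: order_pcr.
Fixed point reached. cond_3 is concluded only by R6; R6 needs cond_2 (never derived).

no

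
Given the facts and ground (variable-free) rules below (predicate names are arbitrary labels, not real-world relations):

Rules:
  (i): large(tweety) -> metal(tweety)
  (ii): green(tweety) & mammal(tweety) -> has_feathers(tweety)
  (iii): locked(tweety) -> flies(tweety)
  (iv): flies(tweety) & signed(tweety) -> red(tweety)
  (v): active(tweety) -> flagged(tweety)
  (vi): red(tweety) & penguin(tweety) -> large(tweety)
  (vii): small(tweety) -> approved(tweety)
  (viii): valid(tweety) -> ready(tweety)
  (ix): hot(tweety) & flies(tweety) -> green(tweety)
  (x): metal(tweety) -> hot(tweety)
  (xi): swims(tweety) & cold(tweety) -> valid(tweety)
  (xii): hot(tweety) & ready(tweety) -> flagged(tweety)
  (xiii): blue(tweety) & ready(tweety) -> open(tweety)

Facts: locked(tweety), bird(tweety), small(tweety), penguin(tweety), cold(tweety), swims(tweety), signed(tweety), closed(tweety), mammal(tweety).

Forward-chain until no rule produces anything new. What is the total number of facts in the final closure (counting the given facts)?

Round 1 — (iii), (vii), (xi), derive flies(tweety), approved(tweety), valid(tweety).
Round 2 — (iv), (viii), derive red(tweety), ready(tweety).
Round 3 — (vi), derive large(tweety).
Round 4 — (i), derive metal(tweety).
Round 5 — (x), derive hot(tweety).
Round 6 — (ix), (xii), derive green(tweety), flagged(tweety).
Round 7 — (ii), derive has_feathers(tweety).
Closure: {approved(tweety), bird(tweety), closed(tweety), cold(tweety), flagged(tweety), flies(tweety), green(tweety), has_feathers(tweety), hot(tweety), large(tweety), locked(tweety), mammal(tweety), metal(tweety), penguin(tweety), ready(tweety), red(tweety), signed(tweety), small(tweety), swims(tweety), valid(tweety)} — 20 facts.

20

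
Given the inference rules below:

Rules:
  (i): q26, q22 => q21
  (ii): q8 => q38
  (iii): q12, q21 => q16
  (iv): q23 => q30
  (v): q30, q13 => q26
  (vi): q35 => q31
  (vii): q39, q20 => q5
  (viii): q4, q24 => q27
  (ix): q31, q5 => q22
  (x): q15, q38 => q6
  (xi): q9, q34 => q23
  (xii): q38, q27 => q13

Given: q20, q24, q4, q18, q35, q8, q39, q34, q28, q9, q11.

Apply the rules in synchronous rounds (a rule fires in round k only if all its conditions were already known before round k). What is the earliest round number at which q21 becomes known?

Round 1: (ii) [q8 => q38]; (vi) [q35 => q31]; (vii) [q39, q20 => q5]; (viii) [q4, q24 => q27]; (xi) [q9, q34 => q23]. Adds q38, q31, q5, q27, q23.
Round 2: (iv) [q23 => q30]; (ix) [q31, q5 => q22]; (xii) [q38, q27 => q13]. Adds q30, q22, q13.
Round 3: (v) [q30, q13 => q26]. Adds q26.
Round 4: (i) [q26, q22 => q21]. Adds q21.
q21 first appears in round 4.

4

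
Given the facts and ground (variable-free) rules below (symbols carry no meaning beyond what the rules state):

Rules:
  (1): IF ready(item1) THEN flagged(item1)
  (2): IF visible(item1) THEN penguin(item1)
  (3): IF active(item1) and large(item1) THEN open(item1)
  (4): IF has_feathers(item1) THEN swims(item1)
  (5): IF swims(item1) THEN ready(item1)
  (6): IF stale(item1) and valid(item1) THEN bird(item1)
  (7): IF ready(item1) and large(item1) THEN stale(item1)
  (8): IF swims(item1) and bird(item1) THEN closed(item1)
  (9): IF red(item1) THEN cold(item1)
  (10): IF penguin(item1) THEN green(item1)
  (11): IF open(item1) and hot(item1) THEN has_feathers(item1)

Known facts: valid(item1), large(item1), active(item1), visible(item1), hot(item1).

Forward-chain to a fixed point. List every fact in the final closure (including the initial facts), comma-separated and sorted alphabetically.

[1] (2) [IF visible(item1) THEN penguin(item1)]; (3) [IF active(item1) and large(item1) THEN open(item1)]. ⇒ new: penguin(item1), open(item1).
[2] (10) [IF penguin(item1) THEN green(item1)]; (11) [IF open(item1) and hot(item1) THEN has_feathers(item1)]. ⇒ new: green(item1), has_feathers(item1).
[3] (4) [IF has_feathers(item1) THEN swims(item1)]. ⇒ new: swims(item1).
[4] (5) [IF swims(item1) THEN ready(item1)]. ⇒ new: ready(item1).
[5] (1) [IF ready(item1) THEN flagged(item1)]; (7) [IF ready(item1) and large(item1) THEN stale(item1)]. ⇒ new: flagged(item1), stale(item1).
[6] (6) [IF stale(item1) and valid(item1) THEN bird(item1)]. ⇒ new: bird(item1).
[7] (8) [IF swims(item1) and bird(item1) THEN closed(item1)]. ⇒ new: closed(item1).

active(item1), bird(item1), closed(item1), flagged(item1), green(item1), has_feathers(item1), hot(item1), large(item1), open(item1), penguin(item1), ready(item1), stale(item1), swims(item1), valid(item1), visible(item1)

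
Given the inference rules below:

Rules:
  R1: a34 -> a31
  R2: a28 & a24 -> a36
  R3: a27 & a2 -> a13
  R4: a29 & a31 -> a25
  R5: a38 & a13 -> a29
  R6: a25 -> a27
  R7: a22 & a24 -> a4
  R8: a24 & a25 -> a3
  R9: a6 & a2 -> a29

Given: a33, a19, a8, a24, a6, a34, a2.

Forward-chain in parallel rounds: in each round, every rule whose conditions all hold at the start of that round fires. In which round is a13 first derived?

4

Round 1: R1 [a34 -> a31]; R9 [a6 & a2 -> a29]. Adds a31, a29.
Round 2: R4 [a29 & a31 -> a25]. Adds a25.
Round 3: R6 [a25 -> a27]; R8 [a24 & a25 -> a3]. Adds a27, a3.
Round 4: R3 [a27 & a2 -> a13]. Adds a13.
a13 first appears in round 4.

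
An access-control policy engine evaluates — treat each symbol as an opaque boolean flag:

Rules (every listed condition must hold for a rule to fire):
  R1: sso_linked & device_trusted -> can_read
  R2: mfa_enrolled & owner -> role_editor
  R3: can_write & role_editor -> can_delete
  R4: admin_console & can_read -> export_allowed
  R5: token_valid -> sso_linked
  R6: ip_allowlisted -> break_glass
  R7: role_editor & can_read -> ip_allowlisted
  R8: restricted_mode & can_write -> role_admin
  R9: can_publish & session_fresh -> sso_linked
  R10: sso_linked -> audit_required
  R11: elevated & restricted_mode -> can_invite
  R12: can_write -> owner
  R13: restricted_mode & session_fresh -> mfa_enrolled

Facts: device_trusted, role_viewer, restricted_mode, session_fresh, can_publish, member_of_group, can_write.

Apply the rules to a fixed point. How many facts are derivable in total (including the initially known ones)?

Round 1: R8 [restricted_mode & can_write -> role_admin]; R9 [can_publish & session_fresh -> sso_linked]; R12 [can_write -> owner]; R13 [restricted_mode & session_fresh -> mfa_enrolled]. Adds role_admin, sso_linked, owner, mfa_enrolled.
Round 2: R1 [sso_linked & device_trusted -> can_read]; R2 [mfa_enrolled & owner -> role_editor]; R10 [sso_linked -> audit_required]. Adds can_read, role_editor, audit_required.
Round 3: R3 [can_write & role_editor -> can_delete]; R7 [role_editor & can_read -> ip_allowlisted]. Adds can_delete, ip_allowlisted.
Round 4: R6 [ip_allowlisted -> break_glass]. Adds break_glass.
Closure: {audit_required, break_glass, can_delete, can_publish, can_read, can_write, device_trusted, ip_allowlisted, member_of_group, mfa_enrolled, owner, restricted_mode, role_admin, role_editor, role_viewer, session_fresh, sso_linked} — 17 facts.

17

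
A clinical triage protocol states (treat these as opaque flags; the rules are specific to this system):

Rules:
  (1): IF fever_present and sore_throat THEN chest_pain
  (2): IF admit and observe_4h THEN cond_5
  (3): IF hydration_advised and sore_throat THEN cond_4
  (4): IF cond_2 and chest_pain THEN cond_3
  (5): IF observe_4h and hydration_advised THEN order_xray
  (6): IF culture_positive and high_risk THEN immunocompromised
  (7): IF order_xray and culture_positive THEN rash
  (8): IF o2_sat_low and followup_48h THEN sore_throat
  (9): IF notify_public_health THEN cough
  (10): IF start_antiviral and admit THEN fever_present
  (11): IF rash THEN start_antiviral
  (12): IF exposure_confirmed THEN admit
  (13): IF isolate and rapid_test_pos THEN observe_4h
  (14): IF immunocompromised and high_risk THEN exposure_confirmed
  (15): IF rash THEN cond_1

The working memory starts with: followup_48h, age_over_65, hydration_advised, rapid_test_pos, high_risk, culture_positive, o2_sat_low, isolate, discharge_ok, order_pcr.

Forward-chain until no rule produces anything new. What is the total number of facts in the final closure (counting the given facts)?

23

Round 1: (6) [IF culture_positive and high_risk THEN immunocompromised]; (8) [IF o2_sat_low and followup_48h THEN sore_throat]; (13) [IF isolate and rapid_test_pos THEN observe_4h]. Adds immunocompromised, sore_throat, observe_4h.
Round 2: (3) [IF hydration_advised and sore_throat THEN cond_4]; (5) [IF observe_4h and hydration_advised THEN order_xray]; (14) [IF immunocompromised and high_risk THEN exposure_confirmed]. Adds cond_4, order_xray, exposure_confirmed.
Round 3: (7) [IF order_xray and culture_positive THEN rash]; (12) [IF exposure_confirmed THEN admit]. Adds rash, admit.
Round 4: (2) [IF admit and observe_4h THEN cond_5]; (11) [IF rash THEN start_antiviral]; (15) [IF rash THEN cond_1]. Adds cond_5, start_antiviral, cond_1.
Round 5: (10) [IF start_antiviral and admit THEN fever_present]. Adds fever_present.
Round 6: (1) [IF fever_present and sore_throat THEN chest_pain]. Adds chest_pain.
Closure: {admit, age_over_65, chest_pain, cond_1, cond_4, cond_5, culture_positive, discharge_ok, exposure_confirmed, fever_present, followup_48h, high_risk, hydration_advised, immunocompromised, isolate, o2_sat_low, observe_4h, order_pcr, order_xray, rapid_test_pos, rash, sore_throat, start_antiviral} — 23 facts.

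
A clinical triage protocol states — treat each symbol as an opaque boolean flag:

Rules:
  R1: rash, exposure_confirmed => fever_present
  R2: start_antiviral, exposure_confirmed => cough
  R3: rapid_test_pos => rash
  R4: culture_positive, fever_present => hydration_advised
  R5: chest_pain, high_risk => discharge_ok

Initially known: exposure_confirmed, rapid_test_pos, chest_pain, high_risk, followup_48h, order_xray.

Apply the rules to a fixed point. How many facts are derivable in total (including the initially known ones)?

Round 1 fires R3, R5, giving rash, discharge_ok.
Round 2 fires R1, giving fever_present.
Closure: {chest_pain, discharge_ok, exposure_confirmed, fever_present, followup_48h, high_risk, order_xray, rapid_test_pos, rash} — 9 facts.

9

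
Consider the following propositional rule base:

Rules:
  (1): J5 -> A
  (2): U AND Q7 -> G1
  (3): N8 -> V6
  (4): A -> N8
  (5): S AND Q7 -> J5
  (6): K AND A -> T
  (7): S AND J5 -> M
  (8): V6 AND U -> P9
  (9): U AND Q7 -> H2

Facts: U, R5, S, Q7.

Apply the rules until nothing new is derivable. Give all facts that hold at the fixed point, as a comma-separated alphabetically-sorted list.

Round 1: (2) [U AND Q7 -> G1]; (5) [S AND Q7 -> J5]; (9) [U AND Q7 -> H2]. New: G1, J5, H2.
Round 2: (1) [J5 -> A]; (7) [S AND J5 -> M]. New: A, M.
Round 3: (4) [A -> N8]. New: N8.
Round 4: (3) [N8 -> V6]. New: V6.
Round 5: (8) [V6 AND U -> P9]. New: P9.

A, G1, H2, J5, M, N8, P9, Q7, R5, S, U, V6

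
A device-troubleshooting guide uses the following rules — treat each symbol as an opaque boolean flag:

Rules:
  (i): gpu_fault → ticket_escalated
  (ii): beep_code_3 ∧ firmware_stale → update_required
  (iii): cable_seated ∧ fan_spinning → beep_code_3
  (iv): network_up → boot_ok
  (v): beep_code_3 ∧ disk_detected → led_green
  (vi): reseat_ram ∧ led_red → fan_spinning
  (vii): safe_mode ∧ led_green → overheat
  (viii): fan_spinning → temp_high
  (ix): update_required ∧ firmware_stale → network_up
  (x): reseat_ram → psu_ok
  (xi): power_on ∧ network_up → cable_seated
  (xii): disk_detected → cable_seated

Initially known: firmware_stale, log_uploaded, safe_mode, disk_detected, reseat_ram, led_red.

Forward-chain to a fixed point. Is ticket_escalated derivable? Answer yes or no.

no

Round 1: (vi) [reseat_ram ∧ led_red → fan_spinning]; (x) [reseat_ram → psu_ok]; (xii) [disk_detected → cable_seated]. New: fan_spinning, psu_ok, cable_seated.
Round 2: (iii) [cable_seated ∧ fan_spinning → beep_code_3]; (viii) [fan_spinning → temp_high]. New: beep_code_3, temp_high.
Round 3: (ii) [beep_code_3 ∧ firmware_stale → update_required]; (v) [beep_code_3 ∧ disk_detected → led_green]. New: update_required, led_green.
Round 4: (vii) [safe_mode ∧ led_green → overheat]; (ix) [update_required ∧ firmware_stale → network_up]. New: overheat, network_up.
Round 5: (iv) [network_up → boot_ok]. New: boot_ok.
Fixed point reached. ticket_escalated is concluded only by (i); (i) needs gpu_fault (never derived).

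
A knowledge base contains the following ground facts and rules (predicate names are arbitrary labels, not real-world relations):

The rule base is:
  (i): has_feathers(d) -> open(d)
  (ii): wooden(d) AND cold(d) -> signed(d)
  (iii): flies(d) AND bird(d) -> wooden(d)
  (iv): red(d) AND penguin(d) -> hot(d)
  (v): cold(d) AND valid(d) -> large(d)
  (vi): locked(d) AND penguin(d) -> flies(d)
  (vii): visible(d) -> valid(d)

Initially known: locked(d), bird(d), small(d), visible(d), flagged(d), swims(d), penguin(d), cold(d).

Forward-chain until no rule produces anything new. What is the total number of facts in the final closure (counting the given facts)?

Round 1 fires (vi), (vii), giving flies(d), valid(d).
Round 2 fires (iii), (v), giving wooden(d), large(d).
Round 3 fires (ii), giving signed(d).
Closure: {bird(d), cold(d), flagged(d), flies(d), large(d), locked(d), penguin(d), signed(d), small(d), swims(d), valid(d), visible(d), wooden(d)} — 13 facts.

13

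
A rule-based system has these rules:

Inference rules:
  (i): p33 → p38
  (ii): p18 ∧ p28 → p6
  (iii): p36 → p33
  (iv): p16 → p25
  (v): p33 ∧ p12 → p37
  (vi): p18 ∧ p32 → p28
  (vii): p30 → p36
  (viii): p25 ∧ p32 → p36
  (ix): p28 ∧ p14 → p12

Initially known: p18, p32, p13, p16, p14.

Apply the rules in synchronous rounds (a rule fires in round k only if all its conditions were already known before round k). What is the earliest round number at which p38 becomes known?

4

Round 1: (iv) [p16 → p25]; (vi) [p18 ∧ p32 → p28]. Adds p25, p28.
Round 2: (ii) [p18 ∧ p28 → p6]; (viii) [p25 ∧ p32 → p36]; (ix) [p28 ∧ p14 → p12]. Adds p6, p36, p12.
Round 3: (iii) [p36 → p33]. Adds p33.
Round 4: (i) [p33 → p38]; (v) [p33 ∧ p12 → p37]. Adds p38, p37.
p38 first appears in round 4.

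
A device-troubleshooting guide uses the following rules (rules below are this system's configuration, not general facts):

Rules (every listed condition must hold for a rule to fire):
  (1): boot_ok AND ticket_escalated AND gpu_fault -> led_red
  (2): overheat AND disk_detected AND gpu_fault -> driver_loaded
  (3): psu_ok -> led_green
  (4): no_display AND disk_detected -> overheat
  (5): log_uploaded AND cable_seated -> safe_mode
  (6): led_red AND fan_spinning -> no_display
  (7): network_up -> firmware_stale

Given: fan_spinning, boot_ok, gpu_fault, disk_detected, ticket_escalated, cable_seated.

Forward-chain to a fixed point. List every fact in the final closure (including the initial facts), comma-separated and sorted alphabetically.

Round 1: (1) [boot_ok AND ticket_escalated AND gpu_fault -> led_red]. New: led_red.
Round 2: (6) [led_red AND fan_spinning -> no_display]. New: no_display.
Round 3: (4) [no_display AND disk_detected -> overheat]. New: overheat.
Round 4: (2) [overheat AND disk_detected AND gpu_fault -> driver_loaded]. New: driver_loaded.

boot_ok, cable_seated, disk_detected, driver_loaded, fan_spinning, gpu_fault, led_red, no_display, overheat, ticket_escalated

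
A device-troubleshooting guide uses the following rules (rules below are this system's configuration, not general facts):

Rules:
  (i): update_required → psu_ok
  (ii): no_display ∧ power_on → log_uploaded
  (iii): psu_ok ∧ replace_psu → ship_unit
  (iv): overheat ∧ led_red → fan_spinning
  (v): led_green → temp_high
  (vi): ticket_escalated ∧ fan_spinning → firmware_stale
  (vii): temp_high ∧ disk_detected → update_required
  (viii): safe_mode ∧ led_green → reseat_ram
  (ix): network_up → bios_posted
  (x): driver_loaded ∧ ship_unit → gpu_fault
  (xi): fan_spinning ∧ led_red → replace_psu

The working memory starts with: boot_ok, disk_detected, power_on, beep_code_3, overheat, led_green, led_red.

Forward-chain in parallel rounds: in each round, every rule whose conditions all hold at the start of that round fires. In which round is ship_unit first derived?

4

Round 1: (iv) [overheat ∧ led_red → fan_spinning]; (v) [led_green → temp_high]. Adds fan_spinning, temp_high.
Round 2: (vii) [temp_high ∧ disk_detected → update_required]; (xi) [fan_spinning ∧ led_red → replace_psu]. Adds update_required, replace_psu.
Round 3: (i) [update_required → psu_ok]. Adds psu_ok.
Round 4: (iii) [psu_ok ∧ replace_psu → ship_unit]. Adds ship_unit.
ship_unit first appears in round 4.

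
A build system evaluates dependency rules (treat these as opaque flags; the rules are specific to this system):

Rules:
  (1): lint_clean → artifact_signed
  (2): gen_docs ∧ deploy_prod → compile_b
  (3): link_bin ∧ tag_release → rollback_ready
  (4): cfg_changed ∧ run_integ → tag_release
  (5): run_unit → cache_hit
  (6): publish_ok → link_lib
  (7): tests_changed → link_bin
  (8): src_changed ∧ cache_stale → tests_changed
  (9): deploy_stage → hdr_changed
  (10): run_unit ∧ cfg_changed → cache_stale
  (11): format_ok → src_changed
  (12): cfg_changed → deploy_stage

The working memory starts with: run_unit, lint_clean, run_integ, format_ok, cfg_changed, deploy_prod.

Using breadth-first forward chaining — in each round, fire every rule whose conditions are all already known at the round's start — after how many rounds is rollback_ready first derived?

4

Round 1 fires (1), (4), (5), (10), (11), (12), giving artifact_signed, tag_release, cache_hit, cache_stale, src_changed, deploy_stage.
Round 2 fires (8), (9), giving tests_changed, hdr_changed.
Round 3 fires (7), giving link_bin.
Round 4 fires (3), giving rollback_ready.
rollback_ready first appears in round 4.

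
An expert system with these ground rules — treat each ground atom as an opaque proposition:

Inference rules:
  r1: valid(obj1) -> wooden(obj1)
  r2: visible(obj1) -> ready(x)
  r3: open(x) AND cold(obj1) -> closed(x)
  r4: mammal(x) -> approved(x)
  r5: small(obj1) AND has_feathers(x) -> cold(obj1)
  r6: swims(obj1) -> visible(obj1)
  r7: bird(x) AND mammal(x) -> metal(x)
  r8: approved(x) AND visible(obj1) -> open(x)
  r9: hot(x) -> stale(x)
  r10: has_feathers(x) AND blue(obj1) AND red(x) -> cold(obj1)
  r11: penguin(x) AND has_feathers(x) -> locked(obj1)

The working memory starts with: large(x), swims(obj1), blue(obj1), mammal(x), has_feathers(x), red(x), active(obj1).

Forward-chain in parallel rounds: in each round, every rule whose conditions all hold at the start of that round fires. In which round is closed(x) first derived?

3

Round 1 — r4, r6, r10, derive approved(x), visible(obj1), cold(obj1).
Round 2 — r2, r8, derive ready(x), open(x).
Round 3 — r3, derive closed(x).
closed(x) first appears in round 3.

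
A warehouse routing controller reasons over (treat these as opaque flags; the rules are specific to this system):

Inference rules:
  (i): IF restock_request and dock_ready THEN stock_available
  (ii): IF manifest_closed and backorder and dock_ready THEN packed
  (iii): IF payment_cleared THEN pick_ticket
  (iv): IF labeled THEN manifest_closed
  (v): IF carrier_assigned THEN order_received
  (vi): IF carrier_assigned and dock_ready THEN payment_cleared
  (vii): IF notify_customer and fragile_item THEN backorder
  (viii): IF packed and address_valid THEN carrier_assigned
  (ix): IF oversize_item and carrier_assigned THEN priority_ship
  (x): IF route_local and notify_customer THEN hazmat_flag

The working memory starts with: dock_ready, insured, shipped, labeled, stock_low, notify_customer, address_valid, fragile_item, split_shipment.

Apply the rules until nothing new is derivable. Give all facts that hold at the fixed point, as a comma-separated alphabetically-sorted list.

address_valid, backorder, carrier_assigned, dock_ready, fragile_item, insured, labeled, manifest_closed, notify_customer, order_received, packed, payment_cleared, pick_ticket, shipped, split_shipment, stock_low

Round 1 fires (iv), (vii), giving manifest_closed, backorder.
Round 2 fires (ii), giving packed.
Round 3 fires (viii), giving carrier_assigned.
Round 4 fires (v), (vi), giving order_received, payment_cleared.
Round 5 fires (iii), giving pick_ticket.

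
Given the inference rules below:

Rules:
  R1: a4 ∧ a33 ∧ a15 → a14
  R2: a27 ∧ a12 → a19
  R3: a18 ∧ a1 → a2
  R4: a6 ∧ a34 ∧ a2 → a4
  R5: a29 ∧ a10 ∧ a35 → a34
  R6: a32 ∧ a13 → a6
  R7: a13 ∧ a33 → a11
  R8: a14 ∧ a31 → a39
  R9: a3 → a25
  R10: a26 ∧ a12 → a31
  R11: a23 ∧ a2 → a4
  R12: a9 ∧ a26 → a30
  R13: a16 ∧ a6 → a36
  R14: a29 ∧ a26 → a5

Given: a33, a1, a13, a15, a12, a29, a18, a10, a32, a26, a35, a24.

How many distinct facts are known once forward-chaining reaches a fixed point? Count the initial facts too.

Round 1 — R3, R5, R6, R7, R10, R14, derive a2, a34, a6, a11, a31, a5.
Round 2 — R4, derive a4.
Round 3 — R1, derive a14.
Round 4 — R8, derive a39.
Closure: {a1, a10, a11, a12, a13, a14, a15, a18, a2, a24, a26, a29, a31, a32, a33, a34, a35, a39, a4, a5, a6} — 21 facts.

21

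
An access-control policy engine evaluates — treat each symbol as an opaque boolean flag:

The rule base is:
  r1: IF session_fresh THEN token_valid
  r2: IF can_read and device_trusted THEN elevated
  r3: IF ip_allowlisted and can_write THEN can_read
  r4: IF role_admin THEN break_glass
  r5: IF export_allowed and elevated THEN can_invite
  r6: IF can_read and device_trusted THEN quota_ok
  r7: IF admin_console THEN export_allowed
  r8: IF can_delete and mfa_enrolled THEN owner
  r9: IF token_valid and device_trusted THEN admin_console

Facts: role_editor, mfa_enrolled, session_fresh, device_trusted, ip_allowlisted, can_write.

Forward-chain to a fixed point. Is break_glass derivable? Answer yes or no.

no

Round 1: r1 [IF session_fresh THEN token_valid]; r3 [IF ip_allowlisted and can_write THEN can_read]. Adds token_valid, can_read.
Round 2: r2 [IF can_read and device_trusted THEN elevated]; r6 [IF can_read and device_trusted THEN quota_ok]; r9 [IF token_valid and device_trusted THEN admin_console]. Adds elevated, quota_ok, admin_console.
Round 3: r7 [IF admin_console THEN export_allowed]. Adds export_allowed.
Round 4: r5 [IF export_allowed and elevated THEN can_invite]. Adds can_invite.
Fixed point reached. break_glass is concluded only by r4; r4 needs role_admin (never derived).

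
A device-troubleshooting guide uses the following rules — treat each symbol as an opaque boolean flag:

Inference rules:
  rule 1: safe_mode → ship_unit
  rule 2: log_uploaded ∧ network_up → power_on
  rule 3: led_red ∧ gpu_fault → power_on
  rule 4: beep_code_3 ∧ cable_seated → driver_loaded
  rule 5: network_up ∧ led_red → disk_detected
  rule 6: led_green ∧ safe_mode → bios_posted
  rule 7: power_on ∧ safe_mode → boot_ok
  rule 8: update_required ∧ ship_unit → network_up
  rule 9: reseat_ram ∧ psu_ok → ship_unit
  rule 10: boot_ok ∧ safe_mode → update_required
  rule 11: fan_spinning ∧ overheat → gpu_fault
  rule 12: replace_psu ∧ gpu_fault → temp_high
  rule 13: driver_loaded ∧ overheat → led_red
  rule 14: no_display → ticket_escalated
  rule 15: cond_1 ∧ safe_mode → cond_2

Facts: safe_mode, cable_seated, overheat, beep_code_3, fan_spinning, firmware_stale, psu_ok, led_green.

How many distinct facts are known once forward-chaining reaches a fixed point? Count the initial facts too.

18

[1] rule 1 [safe_mode → ship_unit]; rule 4 [beep_code_3 ∧ cable_seated → driver_loaded]; rule 6 [led_green ∧ safe_mode → bios_posted]; rule 11 [fan_spinning ∧ overheat → gpu_fault]. ⇒ new: ship_unit, driver_loaded, bios_posted, gpu_fault.
[2] rule 13 [driver_loaded ∧ overheat → led_red]. ⇒ new: led_red.
[3] rule 3 [led_red ∧ gpu_fault → power_on]. ⇒ new: power_on.
[4] rule 7 [power_on ∧ safe_mode → boot_ok]. ⇒ new: boot_ok.
[5] rule 10 [boot_ok ∧ safe_mode → update_required]. ⇒ new: update_required.
[6] rule 8 [update_required ∧ ship_unit → network_up]. ⇒ new: network_up.
[7] rule 5 [network_up ∧ led_red → disk_detected]. ⇒ new: disk_detected.
Closure: {beep_code_3, bios_posted, boot_ok, cable_seated, disk_detected, driver_loaded, fan_spinning, firmware_stale, gpu_fault, led_green, led_red, network_up, overheat, power_on, psu_ok, safe_mode, ship_unit, update_required} — 18 facts.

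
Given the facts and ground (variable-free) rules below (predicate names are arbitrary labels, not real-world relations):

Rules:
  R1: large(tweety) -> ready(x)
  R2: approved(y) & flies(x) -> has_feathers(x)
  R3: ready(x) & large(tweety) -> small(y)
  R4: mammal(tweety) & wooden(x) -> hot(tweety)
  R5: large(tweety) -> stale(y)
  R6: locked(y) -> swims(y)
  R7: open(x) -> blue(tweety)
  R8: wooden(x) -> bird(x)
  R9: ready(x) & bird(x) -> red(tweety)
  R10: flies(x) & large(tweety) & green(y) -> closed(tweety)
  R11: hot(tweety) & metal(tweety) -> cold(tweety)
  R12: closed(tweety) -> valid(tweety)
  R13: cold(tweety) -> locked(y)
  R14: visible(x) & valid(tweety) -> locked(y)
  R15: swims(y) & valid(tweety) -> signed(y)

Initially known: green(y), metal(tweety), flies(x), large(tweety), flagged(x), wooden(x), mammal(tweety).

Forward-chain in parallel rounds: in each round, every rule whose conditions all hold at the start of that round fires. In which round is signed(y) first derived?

Round 1: R1 [large(tweety) -> ready(x)]; R4 [mammal(tweety) & wooden(x) -> hot(tweety)]; R5 [large(tweety) -> stale(y)]; R8 [wooden(x) -> bird(x)]; R10 [flies(x) & large(tweety) & green(y) -> closed(tweety)]. Adds ready(x), hot(tweety), stale(y), bird(x), closed(tweety).
Round 2: R3 [ready(x) & large(tweety) -> small(y)]; R9 [ready(x) & bird(x) -> red(tweety)]; R11 [hot(tweety) & metal(tweety) -> cold(tweety)]; R12 [closed(tweety) -> valid(tweety)]. Adds small(y), red(tweety), cold(tweety), valid(tweety).
Round 3: R13 [cold(tweety) -> locked(y)]. Adds locked(y).
Round 4: R6 [locked(y) -> swims(y)]. Adds swims(y).
Round 5: R15 [swims(y) & valid(tweety) -> signed(y)]. Adds signed(y).
signed(y) first appears in round 5.

5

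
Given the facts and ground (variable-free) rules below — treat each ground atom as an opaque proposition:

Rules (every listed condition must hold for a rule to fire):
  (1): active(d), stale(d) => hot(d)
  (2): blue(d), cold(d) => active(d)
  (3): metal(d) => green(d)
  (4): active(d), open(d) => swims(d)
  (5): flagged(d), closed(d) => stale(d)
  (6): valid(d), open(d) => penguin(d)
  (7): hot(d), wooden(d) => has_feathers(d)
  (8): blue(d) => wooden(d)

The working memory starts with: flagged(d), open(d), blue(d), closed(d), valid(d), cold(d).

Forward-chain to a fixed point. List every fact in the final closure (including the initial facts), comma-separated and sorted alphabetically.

active(d), blue(d), closed(d), cold(d), flagged(d), has_feathers(d), hot(d), open(d), penguin(d), stale(d), swims(d), valid(d), wooden(d)

Round 1 — (2), (5), (6), (8), derive active(d), stale(d), penguin(d), wooden(d).
Round 2 — (1), (4), derive hot(d), swims(d).
Round 3 — (7), derive has_feathers(d).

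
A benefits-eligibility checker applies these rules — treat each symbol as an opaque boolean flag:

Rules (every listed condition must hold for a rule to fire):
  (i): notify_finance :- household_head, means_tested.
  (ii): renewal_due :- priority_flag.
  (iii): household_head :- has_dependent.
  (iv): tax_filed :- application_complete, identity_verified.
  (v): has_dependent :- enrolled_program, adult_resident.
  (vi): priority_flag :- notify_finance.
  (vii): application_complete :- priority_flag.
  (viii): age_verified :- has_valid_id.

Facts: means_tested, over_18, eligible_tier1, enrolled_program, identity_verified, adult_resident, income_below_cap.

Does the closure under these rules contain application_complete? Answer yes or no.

Round 1: (v) [has_dependent :- enrolled_program, adult_resident.]. Adds has_dependent.
Round 2: (iii) [household_head :- has_dependent.]. Adds household_head.
Round 3: (i) [notify_finance :- household_head, means_tested.]. Adds notify_finance.
Round 4: (vi) [priority_flag :- notify_finance.]. Adds priority_flag.
Round 5: (ii) [renewal_due :- priority_flag.]; (vii) [application_complete :- priority_flag.]. Adds renewal_due, application_complete.
Round 6: (iv) [tax_filed :- application_complete, identity_verified.]. Adds tax_filed.
application_complete appears in round 5, so it is derivable.

yes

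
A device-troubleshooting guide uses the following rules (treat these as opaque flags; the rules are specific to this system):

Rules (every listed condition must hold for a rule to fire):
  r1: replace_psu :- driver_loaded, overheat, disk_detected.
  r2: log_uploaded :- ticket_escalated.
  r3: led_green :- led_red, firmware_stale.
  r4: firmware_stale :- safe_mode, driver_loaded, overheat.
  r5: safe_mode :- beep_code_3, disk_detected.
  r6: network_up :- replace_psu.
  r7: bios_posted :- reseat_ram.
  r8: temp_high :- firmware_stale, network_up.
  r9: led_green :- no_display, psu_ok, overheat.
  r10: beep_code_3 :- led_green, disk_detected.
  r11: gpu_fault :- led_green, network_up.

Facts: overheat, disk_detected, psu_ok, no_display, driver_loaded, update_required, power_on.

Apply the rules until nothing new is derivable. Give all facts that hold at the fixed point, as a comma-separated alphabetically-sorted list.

beep_code_3, disk_detected, driver_loaded, firmware_stale, gpu_fault, led_green, network_up, no_display, overheat, power_on, psu_ok, replace_psu, safe_mode, temp_high, update_required

Round 1 fires r1, r9, giving replace_psu, led_green.
Round 2 fires r6, r10, giving network_up, beep_code_3.
Round 3 fires r5, r11, giving safe_mode, gpu_fault.
Round 4 fires r4, giving firmware_stale.
Round 5 fires r8, giving temp_high.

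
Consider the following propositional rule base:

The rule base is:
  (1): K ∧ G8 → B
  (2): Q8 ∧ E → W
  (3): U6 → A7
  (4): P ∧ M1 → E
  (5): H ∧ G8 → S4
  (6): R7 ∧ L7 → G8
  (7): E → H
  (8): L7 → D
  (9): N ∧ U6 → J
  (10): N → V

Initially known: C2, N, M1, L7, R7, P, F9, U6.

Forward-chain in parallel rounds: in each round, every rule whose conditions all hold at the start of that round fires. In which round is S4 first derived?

3

Round 1 — (3), (4), (6), (8), (9), (10), derive A7, E, G8, D, J, V.
Round 2 — (7), derive H.
Round 3 — (5), derive S4.
S4 first appears in round 3.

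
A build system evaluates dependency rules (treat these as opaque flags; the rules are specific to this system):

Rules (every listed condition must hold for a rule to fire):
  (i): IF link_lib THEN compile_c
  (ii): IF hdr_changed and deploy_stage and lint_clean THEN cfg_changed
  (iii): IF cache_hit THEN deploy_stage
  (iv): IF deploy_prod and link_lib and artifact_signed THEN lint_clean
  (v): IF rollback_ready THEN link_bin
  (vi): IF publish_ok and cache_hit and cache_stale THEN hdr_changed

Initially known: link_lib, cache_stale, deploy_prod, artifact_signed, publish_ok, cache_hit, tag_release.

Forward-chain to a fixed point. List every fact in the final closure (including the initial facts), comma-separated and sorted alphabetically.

Round 1: (i) [IF link_lib THEN compile_c]; (iii) [IF cache_hit THEN deploy_stage]; (iv) [IF deploy_prod and link_lib and artifact_signed THEN lint_clean]; (vi) [IF publish_ok and cache_hit and cache_stale THEN hdr_changed]. Adds compile_c, deploy_stage, lint_clean, hdr_changed.
Round 2: (ii) [IF hdr_changed and deploy_stage and lint_clean THEN cfg_changed]. Adds cfg_changed.

artifact_signed, cache_hit, cache_stale, cfg_changed, compile_c, deploy_prod, deploy_stage, hdr_changed, link_lib, lint_clean, publish_ok, tag_release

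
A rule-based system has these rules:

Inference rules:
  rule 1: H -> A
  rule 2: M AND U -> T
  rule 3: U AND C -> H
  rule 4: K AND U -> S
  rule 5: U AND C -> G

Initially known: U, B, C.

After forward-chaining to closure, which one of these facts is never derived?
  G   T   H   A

[1] rule 3 [U AND C -> H]; rule 5 [U AND C -> G]. ⇒ new: H, G.
[2] rule 1 [H -> A]. ⇒ new: A.
Derived: H (round 1), G (round 1), A (round 2). T never appears in any round.

T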